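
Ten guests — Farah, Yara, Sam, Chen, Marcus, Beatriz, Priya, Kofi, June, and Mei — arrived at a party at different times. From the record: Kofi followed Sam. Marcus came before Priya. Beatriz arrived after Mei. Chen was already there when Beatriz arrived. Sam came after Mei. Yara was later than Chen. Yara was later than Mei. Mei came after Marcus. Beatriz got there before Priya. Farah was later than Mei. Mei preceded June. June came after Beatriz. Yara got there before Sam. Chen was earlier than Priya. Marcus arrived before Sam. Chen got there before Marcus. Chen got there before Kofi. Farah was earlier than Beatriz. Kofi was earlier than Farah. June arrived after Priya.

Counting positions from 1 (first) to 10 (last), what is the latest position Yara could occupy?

4

Yara must come before Beatriz, Farah, June, Kofi, Priya, and Sam — 6 guests forced after them.
Everything else can be placed before Yara in some valid order, so Yara can sit as late as position 10 − 6 = 4.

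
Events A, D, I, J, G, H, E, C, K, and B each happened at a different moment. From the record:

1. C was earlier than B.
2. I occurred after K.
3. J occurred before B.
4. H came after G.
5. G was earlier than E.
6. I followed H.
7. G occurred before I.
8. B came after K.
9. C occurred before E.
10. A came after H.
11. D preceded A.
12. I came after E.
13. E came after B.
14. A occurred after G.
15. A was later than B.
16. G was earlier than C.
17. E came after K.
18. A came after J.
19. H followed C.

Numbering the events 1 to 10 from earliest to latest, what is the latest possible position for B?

B must come before A, E, and I — 3 events forced after it.
Everything else can be placed before B in some valid order, so B can sit as late as position 10 − 3 = 7.

7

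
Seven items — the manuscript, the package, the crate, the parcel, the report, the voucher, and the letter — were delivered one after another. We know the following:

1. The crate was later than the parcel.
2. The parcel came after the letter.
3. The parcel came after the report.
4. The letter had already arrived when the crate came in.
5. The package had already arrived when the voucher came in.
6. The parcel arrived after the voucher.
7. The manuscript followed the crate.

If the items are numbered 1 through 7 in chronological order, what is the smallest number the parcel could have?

The letter, the package, the report, and the voucher must all come before the parcel — 4 forced predecessors.
Nothing else is forced ahead of the parcel, so its earliest slot is position 4 + 1 = 5.

5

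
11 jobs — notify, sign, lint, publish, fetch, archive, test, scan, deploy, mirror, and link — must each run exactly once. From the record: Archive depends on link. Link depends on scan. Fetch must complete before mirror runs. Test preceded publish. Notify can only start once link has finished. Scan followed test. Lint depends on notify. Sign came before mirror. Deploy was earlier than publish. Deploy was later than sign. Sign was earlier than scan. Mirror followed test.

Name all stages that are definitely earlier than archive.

link, scan, sign, test

Directly stated before archive: link.
Scan reaches archive via scan → link → archive.
Sign reaches archive via sign → scan → link → archive.
Test reaches archive via test → scan → link → archive.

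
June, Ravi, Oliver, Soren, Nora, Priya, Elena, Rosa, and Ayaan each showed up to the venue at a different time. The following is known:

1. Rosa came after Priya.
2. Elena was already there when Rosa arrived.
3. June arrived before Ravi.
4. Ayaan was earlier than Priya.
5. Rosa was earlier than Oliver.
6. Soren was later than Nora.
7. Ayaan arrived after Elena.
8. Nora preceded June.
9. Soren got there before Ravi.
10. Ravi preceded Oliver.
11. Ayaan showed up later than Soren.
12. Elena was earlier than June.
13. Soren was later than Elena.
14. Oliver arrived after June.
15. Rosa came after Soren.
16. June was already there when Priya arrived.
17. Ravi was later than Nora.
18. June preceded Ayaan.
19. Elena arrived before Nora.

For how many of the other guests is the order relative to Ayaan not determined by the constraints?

Forced before Ayaan: Elena, June, Nora, and Soren; forced after Ayaan: Oliver, Priya, and Rosa.
That leaves Ravi with no forced order relative to Ayaan — 1.

1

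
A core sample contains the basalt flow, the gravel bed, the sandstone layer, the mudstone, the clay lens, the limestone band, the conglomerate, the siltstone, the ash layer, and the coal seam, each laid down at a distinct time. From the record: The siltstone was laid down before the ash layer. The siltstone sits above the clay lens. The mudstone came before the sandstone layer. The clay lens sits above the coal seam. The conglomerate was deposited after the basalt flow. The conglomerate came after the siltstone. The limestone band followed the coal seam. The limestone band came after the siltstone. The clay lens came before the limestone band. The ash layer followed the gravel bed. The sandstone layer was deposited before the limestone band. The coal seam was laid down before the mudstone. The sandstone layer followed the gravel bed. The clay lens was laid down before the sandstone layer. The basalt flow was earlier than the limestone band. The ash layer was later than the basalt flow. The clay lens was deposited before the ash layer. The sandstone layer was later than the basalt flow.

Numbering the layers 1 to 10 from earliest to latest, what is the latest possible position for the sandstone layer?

9

The sandstone layer must come before the limestone band — 1 layer forced after it.
Everything else can be placed before the sandstone layer in some valid order, so the sandstone layer can sit as late as position 10 − 1 = 9.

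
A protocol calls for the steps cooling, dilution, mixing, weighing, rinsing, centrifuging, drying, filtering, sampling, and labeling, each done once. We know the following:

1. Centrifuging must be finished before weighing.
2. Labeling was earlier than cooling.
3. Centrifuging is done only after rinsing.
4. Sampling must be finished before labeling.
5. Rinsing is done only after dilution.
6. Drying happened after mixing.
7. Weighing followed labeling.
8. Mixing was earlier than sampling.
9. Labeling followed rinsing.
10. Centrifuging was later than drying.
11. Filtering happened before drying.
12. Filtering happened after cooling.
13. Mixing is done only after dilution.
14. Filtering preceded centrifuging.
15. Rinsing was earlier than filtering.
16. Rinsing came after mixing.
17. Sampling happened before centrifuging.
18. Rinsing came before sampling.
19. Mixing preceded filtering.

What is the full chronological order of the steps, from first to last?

The constraints fix every adjacent pair, so only one ordering works:
dilution → mixing → rinsing → sampling → labeling → cooling → filtering → drying → centrifuging → weighing.

dilution, mixing, rinsing, sampling, labeling, cooling, filtering, drying, centrifuging, weighing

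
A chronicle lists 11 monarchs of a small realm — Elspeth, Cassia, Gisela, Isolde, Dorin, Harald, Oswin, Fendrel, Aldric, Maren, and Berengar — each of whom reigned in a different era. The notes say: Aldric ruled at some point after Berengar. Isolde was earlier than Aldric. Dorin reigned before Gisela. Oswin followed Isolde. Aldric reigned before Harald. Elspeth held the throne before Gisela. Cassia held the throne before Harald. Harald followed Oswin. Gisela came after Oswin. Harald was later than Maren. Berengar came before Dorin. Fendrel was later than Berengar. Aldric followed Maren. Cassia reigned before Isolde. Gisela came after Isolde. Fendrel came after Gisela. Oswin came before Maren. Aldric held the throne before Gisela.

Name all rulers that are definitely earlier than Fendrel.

Aldric, Berengar, Cassia, Dorin, Elspeth, Gisela, Isolde, Maren, Oswin

Directly stated before Fendrel: Berengar and Gisela.
Aldric reaches Fendrel via Aldric → Gisela → Fendrel.
Cassia reaches Fendrel via Cassia → Isolde → Gisela → Fendrel.
Dorin reaches Fendrel via Dorin → Gisela → Fendrel.
Likewise Elspeth, Isolde, Maren, and Oswin each reach Fendrel by chaining the stated constraints.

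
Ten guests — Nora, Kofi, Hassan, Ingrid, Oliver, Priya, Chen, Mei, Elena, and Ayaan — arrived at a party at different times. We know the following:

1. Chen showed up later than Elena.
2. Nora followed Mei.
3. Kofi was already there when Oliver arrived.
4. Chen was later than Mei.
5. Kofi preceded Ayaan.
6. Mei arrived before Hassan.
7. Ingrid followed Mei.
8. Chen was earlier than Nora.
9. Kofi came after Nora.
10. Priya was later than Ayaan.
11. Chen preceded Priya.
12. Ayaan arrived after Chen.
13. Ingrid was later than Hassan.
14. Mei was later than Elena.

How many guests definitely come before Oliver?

Directly stated before Oliver: Kofi.
Chen reaches Oliver via Chen → Nora → Kofi → Oliver.
Elena reaches Oliver via Elena → Mei → Nora → Kofi → Oliver.
Mei reaches Oliver via Mei → Nora → Kofi → Oliver.
Likewise Nora reaches Oliver by chaining the stated constraints.
No chain forces Priya (or any of the others) ahead of Oliver.
That's Chen, Elena, Kofi, Mei, and Nora — 5 in all.

5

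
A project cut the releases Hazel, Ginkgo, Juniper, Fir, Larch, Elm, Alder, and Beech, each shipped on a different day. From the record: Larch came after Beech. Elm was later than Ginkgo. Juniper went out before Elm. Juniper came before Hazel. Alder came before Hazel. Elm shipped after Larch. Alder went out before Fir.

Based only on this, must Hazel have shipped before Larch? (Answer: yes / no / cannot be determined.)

No chain of stated constraints runs from Hazel to Larch, and none runs from Larch to Hazel either.
So the relative order of Hazel and Larch is not fixed by the given facts.

cannot be determined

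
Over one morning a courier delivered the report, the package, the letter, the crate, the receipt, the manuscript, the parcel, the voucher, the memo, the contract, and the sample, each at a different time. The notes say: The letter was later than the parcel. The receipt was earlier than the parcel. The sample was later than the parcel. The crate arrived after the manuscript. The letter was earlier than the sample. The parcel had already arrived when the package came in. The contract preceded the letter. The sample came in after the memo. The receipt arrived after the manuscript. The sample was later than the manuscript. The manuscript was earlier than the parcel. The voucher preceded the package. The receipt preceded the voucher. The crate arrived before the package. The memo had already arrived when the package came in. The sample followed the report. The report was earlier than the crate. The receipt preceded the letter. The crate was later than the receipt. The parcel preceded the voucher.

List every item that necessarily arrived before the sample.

Directly stated before the sample: the letter, the manuscript, the memo, the parcel, and the report.
The contract reaches the sample via the contract → the letter → the sample.
The receipt reaches the sample via the receipt → the letter → the sample.
No chain forces the package (or any of the others) ahead of the sample.

the contract, the letter, the manuscript, the memo, the parcel, the receipt, the report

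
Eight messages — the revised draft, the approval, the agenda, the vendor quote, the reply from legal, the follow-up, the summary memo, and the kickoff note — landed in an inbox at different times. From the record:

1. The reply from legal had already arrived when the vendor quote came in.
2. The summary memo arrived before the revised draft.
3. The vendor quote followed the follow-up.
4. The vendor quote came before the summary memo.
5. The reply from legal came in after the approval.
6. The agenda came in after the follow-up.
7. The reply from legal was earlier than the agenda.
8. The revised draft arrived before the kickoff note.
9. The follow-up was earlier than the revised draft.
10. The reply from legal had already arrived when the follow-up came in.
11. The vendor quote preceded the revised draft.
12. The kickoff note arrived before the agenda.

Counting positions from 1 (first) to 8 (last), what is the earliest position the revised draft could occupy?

6

The approval, the follow-up, the reply from legal, the summary memo, and the vendor quote must all come before the revised draft — 5 forced predecessors.
Nothing else is forced ahead of the revised draft, so its earliest slot is position 5 + 1 = 6.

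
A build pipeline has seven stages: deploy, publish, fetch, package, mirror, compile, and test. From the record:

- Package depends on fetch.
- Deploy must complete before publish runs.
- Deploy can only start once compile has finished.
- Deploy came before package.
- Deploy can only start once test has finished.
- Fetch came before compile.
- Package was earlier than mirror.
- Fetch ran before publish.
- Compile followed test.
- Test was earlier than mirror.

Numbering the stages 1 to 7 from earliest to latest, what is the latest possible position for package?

6

Package must come before mirror — 1 stage forced after it.
Everything else can be placed before package in some valid order, so package can sit as late as position 7 − 1 = 6.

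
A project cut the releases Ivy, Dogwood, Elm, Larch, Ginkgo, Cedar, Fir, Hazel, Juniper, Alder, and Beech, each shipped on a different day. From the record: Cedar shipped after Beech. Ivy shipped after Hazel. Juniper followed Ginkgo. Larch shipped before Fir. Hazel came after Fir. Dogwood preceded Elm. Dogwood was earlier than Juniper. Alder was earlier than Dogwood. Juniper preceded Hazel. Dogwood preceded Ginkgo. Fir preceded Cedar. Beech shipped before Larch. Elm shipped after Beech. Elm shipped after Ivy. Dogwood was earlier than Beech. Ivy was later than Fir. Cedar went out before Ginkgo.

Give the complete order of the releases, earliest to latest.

Alder, Dogwood, Beech, Larch, Fir, Cedar, Ginkgo, Juniper, Hazel, Ivy, Elm

The constraints fix every adjacent pair, so only one ordering works:
Alder → Dogwood → Beech → Larch → Fir → Cedar → Ginkgo → Juniper → Hazel → Ivy → Elm.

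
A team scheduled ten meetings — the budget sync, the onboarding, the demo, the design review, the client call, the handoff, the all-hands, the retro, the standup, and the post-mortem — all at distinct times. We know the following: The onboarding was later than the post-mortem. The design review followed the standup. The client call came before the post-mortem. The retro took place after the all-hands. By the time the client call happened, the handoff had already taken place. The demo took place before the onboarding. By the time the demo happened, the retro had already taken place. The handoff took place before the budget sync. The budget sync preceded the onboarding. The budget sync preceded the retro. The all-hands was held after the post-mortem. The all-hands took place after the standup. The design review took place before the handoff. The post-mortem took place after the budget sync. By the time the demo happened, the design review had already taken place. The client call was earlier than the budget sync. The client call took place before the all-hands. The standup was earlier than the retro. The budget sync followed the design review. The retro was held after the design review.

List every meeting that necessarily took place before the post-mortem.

Directly stated before the post-mortem: the budget sync and the client call.
The design review reaches the post-mortem via the design review → the budget sync → the post-mortem.
The handoff reaches the post-mortem via the handoff → the budget sync → the post-mortem.
The standup reaches the post-mortem via the standup → the design review → the budget sync → the post-mortem.

the budget sync, the client call, the design review, the handoff, the standup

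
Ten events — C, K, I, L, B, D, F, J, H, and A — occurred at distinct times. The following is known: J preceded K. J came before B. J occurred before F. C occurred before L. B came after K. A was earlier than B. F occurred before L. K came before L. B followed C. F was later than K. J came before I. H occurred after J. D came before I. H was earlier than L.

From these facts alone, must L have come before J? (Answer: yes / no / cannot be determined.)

no

Tracing the constraints gives J → F → L, so J must come before L.
That means L cannot be before J.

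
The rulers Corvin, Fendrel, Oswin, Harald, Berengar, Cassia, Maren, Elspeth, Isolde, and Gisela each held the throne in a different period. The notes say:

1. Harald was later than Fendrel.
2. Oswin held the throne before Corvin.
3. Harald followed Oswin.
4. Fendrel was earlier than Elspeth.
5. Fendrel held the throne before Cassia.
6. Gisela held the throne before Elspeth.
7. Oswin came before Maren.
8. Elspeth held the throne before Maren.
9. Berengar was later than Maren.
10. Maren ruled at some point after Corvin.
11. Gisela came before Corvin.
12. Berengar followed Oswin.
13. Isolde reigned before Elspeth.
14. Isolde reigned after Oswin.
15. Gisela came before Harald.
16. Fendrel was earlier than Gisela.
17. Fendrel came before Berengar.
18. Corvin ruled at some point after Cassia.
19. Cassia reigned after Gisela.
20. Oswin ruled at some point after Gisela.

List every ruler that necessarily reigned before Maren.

Cassia, Corvin, Elspeth, Fendrel, Gisela, Isolde, Oswin

Directly stated before Maren: Corvin, Elspeth, and Oswin.
Cassia reaches Maren via Cassia → Corvin → Maren.
Fendrel reaches Maren via Fendrel → Elspeth → Maren.
Gisela reaches Maren via Gisela → Elspeth → Maren.
Likewise Isolde reaches Maren by chaining the stated constraints.
No chain forces Harald (or any of the others) ahead of Maren.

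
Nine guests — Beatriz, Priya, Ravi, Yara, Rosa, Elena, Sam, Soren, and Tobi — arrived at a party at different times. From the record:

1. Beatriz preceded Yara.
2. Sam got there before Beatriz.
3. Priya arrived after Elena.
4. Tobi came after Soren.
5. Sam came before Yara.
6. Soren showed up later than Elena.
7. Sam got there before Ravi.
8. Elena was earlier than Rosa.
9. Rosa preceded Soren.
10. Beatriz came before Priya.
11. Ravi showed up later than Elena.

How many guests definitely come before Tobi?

Directly stated before Tobi: Soren.
Elena reaches Tobi via Elena → Soren → Tobi.
Rosa reaches Tobi via Rosa → Soren → Tobi.
No chain forces Ravi (or any of the others) ahead of Tobi.
That's Elena, Rosa, and Soren — 3 in all.

3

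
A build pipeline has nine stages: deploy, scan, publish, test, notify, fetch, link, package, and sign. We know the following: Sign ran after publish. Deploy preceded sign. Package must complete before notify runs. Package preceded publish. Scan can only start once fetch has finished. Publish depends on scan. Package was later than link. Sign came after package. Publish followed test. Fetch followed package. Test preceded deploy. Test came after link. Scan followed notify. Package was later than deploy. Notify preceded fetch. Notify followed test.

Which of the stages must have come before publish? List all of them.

Directly stated before publish: package, scan, and test.
Deploy reaches publish via deploy → package → publish.
Fetch reaches publish via fetch → scan → publish.
Link reaches publish via link → test → publish.
Likewise notify reaches publish by chaining the stated constraints.
No chain forces sign ahead of publish.

deploy, fetch, link, notify, package, scan, test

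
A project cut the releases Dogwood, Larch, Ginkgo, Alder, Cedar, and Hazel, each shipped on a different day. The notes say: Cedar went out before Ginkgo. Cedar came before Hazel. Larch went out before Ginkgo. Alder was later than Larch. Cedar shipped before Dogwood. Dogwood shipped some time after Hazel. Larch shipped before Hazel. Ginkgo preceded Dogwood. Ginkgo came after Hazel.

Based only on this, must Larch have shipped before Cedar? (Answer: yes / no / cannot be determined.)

No chain of stated constraints runs from Larch to Cedar, and none runs from Cedar to Larch either.
So the relative order of Larch and Cedar is not fixed by the given facts.

cannot be determined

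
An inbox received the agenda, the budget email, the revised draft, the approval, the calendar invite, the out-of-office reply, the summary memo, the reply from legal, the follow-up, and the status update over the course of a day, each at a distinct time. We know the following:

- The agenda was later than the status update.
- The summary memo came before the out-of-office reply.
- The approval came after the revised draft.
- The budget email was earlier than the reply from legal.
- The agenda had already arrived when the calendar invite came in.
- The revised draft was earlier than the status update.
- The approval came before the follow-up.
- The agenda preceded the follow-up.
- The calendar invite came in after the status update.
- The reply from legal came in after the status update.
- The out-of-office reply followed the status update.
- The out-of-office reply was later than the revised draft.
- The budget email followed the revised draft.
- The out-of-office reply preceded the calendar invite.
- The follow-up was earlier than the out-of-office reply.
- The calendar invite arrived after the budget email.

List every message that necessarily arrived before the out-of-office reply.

the agenda, the approval, the follow-up, the revised draft, the status update, the summary memo

Directly stated before the out-of-office reply: the follow-up, the revised draft, the status update, and the summary memo.
The agenda reaches the out-of-office reply via the agenda → the follow-up → the out-of-office reply.
The approval reaches the out-of-office reply via the approval → the follow-up → the out-of-office reply.
No chain forces the calendar invite (or any of the others) ahead of the out-of-office reply.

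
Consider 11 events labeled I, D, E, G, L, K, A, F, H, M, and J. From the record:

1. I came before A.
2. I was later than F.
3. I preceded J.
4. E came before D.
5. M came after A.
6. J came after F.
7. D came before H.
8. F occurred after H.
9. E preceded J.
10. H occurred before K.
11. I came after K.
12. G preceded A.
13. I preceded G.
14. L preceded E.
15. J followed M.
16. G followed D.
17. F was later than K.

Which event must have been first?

L has a chain of constraints placing it before every other event, so L must be first.

L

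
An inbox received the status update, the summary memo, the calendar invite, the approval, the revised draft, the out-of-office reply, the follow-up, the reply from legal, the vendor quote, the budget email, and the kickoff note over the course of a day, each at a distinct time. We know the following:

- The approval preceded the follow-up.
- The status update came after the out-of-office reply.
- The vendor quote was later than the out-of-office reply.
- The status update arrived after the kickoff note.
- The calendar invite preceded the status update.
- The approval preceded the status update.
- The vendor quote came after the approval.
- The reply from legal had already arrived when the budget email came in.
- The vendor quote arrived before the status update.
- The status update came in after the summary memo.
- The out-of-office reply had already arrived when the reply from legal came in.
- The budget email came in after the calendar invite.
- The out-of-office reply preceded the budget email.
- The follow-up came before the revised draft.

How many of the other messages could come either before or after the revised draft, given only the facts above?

Forced before the revised draft: the approval and the follow-up.
That leaves the budget email, the calendar invite, the kickoff note, the out-of-office reply, the reply from legal, the status update, the summary memo, and the vendor quote with no forced order relative to the revised draft — 8.

8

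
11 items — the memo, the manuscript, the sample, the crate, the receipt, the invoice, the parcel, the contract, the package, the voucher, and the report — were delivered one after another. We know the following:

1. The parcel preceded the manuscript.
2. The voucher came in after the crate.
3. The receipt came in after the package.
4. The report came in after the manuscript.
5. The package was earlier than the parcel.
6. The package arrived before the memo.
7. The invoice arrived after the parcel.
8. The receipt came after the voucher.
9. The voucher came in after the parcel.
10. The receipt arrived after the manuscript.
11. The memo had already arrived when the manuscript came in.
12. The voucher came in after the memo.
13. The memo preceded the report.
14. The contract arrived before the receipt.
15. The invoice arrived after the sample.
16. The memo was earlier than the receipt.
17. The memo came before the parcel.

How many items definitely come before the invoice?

Directly stated before the invoice: the parcel and the sample.
The memo reaches the invoice via the memo → the parcel → the invoice.
The package reaches the invoice via the package → the parcel → the invoice.
No chain forces the receipt (or any of the others) ahead of the invoice.
That's the memo, the package, the parcel, and the sample — 4 in all.

4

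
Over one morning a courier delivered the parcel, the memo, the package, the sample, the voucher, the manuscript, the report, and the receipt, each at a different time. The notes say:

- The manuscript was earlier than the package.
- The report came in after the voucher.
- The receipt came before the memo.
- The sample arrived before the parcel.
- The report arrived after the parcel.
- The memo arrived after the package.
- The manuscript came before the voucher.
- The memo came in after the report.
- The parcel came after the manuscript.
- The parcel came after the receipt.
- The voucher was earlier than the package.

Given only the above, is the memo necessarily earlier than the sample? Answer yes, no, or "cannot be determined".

no

Tracing the constraints gives the sample → the parcel → the report → the memo, so the sample must come before the memo.
That means the memo cannot be before the sample.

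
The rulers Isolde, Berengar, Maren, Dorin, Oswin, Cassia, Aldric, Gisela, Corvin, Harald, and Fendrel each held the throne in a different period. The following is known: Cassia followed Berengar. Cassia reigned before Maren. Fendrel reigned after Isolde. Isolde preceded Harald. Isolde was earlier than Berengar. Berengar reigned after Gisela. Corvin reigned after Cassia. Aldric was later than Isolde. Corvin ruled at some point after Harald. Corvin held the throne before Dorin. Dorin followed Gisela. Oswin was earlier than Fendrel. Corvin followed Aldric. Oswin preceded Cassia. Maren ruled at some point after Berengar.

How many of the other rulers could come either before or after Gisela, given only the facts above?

Forced after Gisela: Berengar, Cassia, Corvin, Dorin, and Maren.
That leaves Aldric, Fendrel, Harald, Isolde, and Oswin with no forced order relative to Gisela — 5.

5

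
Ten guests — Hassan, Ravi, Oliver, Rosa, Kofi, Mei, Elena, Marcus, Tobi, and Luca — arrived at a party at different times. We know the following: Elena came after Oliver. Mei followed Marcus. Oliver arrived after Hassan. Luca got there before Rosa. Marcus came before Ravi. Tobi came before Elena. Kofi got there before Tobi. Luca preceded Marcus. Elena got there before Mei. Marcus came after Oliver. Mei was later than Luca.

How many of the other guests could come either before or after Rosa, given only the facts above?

8

Forced before Rosa: Luca.
That leaves Elena, Hassan, Kofi, Marcus, Mei, Oliver, Ravi, and Tobi with no forced order relative to Rosa — 8.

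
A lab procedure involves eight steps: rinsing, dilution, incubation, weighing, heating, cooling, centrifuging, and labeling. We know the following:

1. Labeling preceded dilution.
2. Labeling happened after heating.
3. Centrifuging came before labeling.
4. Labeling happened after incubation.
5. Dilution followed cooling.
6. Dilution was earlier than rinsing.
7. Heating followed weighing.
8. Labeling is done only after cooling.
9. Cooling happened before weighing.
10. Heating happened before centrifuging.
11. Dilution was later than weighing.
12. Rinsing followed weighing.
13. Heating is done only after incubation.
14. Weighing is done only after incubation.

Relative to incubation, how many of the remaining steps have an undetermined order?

1

Forced after incubation: centrifuging, dilution, heating, labeling, rinsing, and weighing.
That leaves cooling with no forced order relative to incubation — 1.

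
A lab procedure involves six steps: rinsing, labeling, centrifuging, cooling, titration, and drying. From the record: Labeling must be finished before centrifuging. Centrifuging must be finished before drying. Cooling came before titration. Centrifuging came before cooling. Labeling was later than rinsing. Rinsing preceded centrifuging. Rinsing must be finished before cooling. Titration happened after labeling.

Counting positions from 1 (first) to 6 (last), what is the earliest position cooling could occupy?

4

Centrifuging, labeling, and rinsing must all come before cooling — 3 forced predecessors.
Nothing else is forced ahead of cooling, so its earliest slot is position 3 + 1 = 4.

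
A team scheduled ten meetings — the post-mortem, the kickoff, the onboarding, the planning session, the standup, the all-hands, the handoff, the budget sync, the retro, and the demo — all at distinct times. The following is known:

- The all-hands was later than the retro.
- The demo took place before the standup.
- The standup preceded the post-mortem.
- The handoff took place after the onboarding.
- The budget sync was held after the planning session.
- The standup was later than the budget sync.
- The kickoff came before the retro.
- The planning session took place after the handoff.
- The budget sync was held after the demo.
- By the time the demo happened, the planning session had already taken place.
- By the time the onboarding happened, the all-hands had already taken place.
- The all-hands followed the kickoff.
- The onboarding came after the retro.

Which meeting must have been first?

The kickoff has a chain of constraints placing it before every other meeting, so the kickoff must be first.

the kickoff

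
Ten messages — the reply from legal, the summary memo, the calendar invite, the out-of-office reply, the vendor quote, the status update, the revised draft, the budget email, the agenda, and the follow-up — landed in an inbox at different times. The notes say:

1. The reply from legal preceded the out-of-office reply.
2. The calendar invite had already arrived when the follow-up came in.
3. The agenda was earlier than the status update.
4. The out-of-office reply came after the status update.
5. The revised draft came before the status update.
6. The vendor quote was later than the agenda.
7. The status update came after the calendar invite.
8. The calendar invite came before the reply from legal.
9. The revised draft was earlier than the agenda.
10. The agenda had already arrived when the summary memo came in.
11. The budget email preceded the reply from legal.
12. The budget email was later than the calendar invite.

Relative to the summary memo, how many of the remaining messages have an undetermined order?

7

Forced before the summary memo: the agenda and the revised draft.
That leaves the budget email, the calendar invite, the follow-up, the out-of-office reply, the reply from legal, the status update, and the vendor quote with no forced order relative to the summary memo — 7.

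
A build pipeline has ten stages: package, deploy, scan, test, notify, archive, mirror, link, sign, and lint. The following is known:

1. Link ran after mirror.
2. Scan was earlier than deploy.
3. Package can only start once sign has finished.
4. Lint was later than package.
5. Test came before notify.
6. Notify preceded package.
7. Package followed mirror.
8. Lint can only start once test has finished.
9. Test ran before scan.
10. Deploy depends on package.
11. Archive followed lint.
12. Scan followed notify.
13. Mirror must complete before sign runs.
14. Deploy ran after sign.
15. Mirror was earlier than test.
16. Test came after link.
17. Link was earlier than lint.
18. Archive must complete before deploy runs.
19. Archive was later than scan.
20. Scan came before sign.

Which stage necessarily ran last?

deploy

Every other stage has a chain of constraints placing it before deploy, so deploy is last.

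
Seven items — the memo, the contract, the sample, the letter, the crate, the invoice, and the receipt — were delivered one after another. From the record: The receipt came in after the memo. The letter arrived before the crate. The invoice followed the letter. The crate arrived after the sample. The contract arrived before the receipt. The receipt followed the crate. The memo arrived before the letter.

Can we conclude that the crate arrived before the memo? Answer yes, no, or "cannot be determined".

no

Tracing the constraints gives the memo → the letter → the crate, so the memo must come before the crate.
That means the crate cannot be before the memo.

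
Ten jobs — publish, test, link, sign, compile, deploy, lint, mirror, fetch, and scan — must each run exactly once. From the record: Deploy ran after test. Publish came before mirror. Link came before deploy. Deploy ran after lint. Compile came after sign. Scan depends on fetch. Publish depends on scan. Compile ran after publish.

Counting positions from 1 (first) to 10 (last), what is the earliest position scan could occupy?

2

Fetch must come before scan — 1 forced predecessor.
Nothing else is forced ahead of scan, so its earliest slot is position 1 + 1 = 2.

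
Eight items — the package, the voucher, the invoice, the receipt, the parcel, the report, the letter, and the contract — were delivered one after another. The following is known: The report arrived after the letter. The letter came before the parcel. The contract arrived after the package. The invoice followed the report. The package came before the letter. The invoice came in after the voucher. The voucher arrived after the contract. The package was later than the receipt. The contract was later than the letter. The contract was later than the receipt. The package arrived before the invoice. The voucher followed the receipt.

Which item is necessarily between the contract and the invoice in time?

the voucher

Tracing the constraints gives the contract → the voucher → the invoice, so the voucher sits after the contract and before the invoice.
No other item is forced both after the contract and before the invoice.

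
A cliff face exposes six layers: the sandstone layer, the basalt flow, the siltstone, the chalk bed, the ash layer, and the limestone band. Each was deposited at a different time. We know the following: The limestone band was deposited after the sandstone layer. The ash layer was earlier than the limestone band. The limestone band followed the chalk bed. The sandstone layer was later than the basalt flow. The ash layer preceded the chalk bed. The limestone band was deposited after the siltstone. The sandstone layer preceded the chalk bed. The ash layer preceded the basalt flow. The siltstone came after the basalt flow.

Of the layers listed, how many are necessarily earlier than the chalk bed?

3

Directly stated before the chalk bed: the ash layer and the sandstone layer.
The basalt flow reaches the chalk bed via the basalt flow → the sandstone layer → the chalk bed.
No chain forces the siltstone (or any of the others) ahead of the chalk bed.
That's the ash layer, the basalt flow, and the sandstone layer — 3 in all.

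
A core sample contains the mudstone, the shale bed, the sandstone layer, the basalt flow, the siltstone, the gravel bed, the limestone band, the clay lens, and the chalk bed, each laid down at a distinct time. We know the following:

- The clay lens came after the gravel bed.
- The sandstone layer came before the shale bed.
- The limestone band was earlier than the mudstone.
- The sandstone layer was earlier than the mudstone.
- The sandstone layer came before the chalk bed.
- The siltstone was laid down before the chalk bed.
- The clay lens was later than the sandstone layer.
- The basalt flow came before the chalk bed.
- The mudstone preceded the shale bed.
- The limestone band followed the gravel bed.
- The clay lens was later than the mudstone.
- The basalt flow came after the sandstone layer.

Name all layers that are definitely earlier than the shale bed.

the gravel bed, the limestone band, the mudstone, the sandstone layer

Directly stated before the shale bed: the mudstone and the sandstone layer.
The gravel bed reaches the shale bed via the gravel bed → the limestone band → the mudstone → the shale bed.
The limestone band reaches the shale bed via the limestone band → the mudstone → the shale bed.
No chain forces the clay lens (or any of the others) ahead of the shale bed.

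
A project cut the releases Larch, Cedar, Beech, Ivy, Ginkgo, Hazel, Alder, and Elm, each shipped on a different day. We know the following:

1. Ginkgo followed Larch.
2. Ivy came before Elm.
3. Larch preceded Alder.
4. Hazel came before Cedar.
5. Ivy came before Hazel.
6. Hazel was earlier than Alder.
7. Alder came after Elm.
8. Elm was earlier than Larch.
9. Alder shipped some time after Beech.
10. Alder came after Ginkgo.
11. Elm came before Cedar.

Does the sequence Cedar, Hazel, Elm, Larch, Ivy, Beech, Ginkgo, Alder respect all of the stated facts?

The constraints require Ivy before Elm, but in the proposed sequence Elm appears ahead of Ivy. That one violation is enough.

no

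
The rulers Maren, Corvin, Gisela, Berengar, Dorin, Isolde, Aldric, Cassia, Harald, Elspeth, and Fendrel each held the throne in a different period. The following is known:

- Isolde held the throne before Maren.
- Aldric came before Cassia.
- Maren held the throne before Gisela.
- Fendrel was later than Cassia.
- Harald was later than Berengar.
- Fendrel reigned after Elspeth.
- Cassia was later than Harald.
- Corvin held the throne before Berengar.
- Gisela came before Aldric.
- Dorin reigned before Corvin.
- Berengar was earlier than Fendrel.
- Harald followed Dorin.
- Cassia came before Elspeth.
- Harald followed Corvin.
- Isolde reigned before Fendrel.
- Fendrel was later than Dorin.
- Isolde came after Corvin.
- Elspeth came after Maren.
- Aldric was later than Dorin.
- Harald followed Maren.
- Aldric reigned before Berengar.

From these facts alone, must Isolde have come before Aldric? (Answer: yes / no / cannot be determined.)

yes

Chain the constraints: Isolde → Maren → Gisela → Aldric. Each link is directly stated, so Isolde comes before Aldric.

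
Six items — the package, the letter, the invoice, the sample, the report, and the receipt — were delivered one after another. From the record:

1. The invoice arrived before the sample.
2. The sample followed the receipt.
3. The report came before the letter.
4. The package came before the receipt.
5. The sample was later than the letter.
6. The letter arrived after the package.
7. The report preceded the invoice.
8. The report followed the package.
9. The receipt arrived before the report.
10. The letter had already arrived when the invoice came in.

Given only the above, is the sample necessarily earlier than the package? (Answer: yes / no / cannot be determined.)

Tracing the constraints gives the package → the letter → the sample, so the package must come before the sample.
That means the sample cannot be before the package.

no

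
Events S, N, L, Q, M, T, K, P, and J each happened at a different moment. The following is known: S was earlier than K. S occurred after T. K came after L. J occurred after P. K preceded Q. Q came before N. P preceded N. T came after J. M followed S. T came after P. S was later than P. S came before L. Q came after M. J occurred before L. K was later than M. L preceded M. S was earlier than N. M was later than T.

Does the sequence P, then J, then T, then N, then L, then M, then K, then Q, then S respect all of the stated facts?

The constraints require Q before N, but in the proposed sequence N appears ahead of Q. That one violation is enough.

no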